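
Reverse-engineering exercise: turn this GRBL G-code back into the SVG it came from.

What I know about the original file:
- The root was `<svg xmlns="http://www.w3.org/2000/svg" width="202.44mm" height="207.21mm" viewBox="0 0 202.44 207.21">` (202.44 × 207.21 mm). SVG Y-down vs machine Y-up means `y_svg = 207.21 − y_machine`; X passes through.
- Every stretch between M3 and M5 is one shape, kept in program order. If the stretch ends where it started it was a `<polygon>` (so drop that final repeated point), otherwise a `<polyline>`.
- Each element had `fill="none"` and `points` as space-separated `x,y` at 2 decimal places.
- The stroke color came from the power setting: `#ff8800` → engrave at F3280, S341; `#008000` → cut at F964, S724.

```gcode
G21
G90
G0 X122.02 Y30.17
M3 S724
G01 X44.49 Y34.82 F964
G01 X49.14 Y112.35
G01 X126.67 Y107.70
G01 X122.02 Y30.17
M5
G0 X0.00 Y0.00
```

Each laser-on run becomes one SVG element. Flip Y back into SVG space with y_svg = 207.21 − y_machine. Every run uses S724, so all elements get stroke `#008000` (cut).

Run 1: The run returns to its start, so emit a `<polygon>` with points (Y-flipped): 122.02,177.04 44.49,172.39 49.14,94.86 126.67,99.51.

<svg xmlns="http://www.w3.org/2000/svg" width="202.44mm" height="207.21mm" viewBox="0 0 202.44 207.21">
  <polygon points="122.02,177.04 44.49,172.39 49.14,94.86 126.67,99.51" fill="none" stroke="#008000"/>
</svg>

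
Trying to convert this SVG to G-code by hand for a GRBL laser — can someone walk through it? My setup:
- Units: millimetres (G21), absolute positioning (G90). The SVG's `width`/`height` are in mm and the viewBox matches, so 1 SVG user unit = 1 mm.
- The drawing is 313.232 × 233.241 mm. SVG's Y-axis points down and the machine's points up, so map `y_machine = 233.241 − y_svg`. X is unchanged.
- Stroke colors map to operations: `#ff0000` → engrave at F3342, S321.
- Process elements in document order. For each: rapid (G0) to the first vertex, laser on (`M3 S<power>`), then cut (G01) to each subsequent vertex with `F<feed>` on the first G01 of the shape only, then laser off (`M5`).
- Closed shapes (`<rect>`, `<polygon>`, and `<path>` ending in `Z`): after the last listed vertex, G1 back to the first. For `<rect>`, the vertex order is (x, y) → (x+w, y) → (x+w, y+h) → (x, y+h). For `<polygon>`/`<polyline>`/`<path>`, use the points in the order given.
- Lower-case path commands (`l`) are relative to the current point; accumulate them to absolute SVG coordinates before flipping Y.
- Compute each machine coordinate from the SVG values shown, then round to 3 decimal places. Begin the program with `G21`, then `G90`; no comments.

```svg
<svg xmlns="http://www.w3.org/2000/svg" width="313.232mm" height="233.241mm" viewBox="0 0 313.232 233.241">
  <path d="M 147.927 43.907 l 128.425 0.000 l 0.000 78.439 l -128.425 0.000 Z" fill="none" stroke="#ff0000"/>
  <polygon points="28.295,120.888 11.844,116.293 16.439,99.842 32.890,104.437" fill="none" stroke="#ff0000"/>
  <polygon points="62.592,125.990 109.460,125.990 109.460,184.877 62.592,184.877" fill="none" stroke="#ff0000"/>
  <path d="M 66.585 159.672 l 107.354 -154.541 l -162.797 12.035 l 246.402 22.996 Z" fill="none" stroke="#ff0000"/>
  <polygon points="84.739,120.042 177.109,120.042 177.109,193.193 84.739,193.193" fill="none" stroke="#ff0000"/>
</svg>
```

Since the viewBox matches the mm dimensions, user units are millimetres directly. The only transform is the Y-flip y_m = 233.241 − y_svg.

Shape 1 is a rectangle drawn with `<path>`. Its stroke #ff0000 means engrave at S321, F3342. After flipping Y the toolpath is (147.927,189.334) → (276.352,189.334) → (276.352,110.895) → (147.927,110.895) → (147.927,189.334), returning to the start.

Shape 2 is a regular polygon drawn with `<polygon>`. Its stroke #ff0000 means engrave at S321, F3342. After flipping Y the toolpath is (28.295,112.353) → (11.844,116.948) → (16.439,133.399) → (32.890,128.804) → (28.295,112.353), returning to the start.

Shape 3 is a rectangle drawn with `<polygon>`. Its stroke #ff0000 means engrave at S321, F3342. After flipping Y the toolpath is (62.592,107.251) → (109.460,107.251) → (109.460,48.364) → (62.592,48.364) → (62.592,107.251), returning to the start.

Shape 4 is a closed polygon drawn with `<path>`. Its stroke #ff0000 means engrave at S321, F3342. After flipping Y the toolpath is (66.585,73.569) → (173.939,228.110) → (11.142,216.075) → (257.544,193.079) → (66.585,73.569), returning to the start.

Shape 5 is a rectangle drawn with `<polygon>`. Its stroke #ff0000 means engrave at S321, F3342. After flipping Y the toolpath is (84.739,113.199) → (177.109,113.199) → (177.109,40.048) → (84.739,40.048) → (84.739,113.199), returning to the start.

G21
G90
G0 X147.927 Y189.334
M3 S321
G01 X276.352 Y189.334 F3342
G01 X276.352 Y110.895
G01 X147.927 Y110.895
G01 X147.927 Y189.334
M5
G0 X28.295 Y112.353
M3 S321
G01 X11.844 Y116.948 F3342
G01 X16.439 Y133.399
G01 X32.890 Y128.804
G01 X28.295 Y112.353
M5
G0 X62.592 Y107.251
M3 S321
G01 X109.460 Y107.251 F3342
G01 X109.460 Y48.364
G01 X62.592 Y48.364
G01 X62.592 Y107.251
M5
G0 X66.585 Y73.569
M3 S321
G01 X173.939 Y228.110 F3342
G01 X11.142 Y216.075
G01 X257.544 Y193.079
G01 X66.585 Y73.569
M5
G0 X84.739 Y113.199
M3 S321
G01 X177.109 Y113.199 F3342
G01 X177.109 Y40.048
G01 X84.739 Y40.048
G01 X84.739 Y113.199
M5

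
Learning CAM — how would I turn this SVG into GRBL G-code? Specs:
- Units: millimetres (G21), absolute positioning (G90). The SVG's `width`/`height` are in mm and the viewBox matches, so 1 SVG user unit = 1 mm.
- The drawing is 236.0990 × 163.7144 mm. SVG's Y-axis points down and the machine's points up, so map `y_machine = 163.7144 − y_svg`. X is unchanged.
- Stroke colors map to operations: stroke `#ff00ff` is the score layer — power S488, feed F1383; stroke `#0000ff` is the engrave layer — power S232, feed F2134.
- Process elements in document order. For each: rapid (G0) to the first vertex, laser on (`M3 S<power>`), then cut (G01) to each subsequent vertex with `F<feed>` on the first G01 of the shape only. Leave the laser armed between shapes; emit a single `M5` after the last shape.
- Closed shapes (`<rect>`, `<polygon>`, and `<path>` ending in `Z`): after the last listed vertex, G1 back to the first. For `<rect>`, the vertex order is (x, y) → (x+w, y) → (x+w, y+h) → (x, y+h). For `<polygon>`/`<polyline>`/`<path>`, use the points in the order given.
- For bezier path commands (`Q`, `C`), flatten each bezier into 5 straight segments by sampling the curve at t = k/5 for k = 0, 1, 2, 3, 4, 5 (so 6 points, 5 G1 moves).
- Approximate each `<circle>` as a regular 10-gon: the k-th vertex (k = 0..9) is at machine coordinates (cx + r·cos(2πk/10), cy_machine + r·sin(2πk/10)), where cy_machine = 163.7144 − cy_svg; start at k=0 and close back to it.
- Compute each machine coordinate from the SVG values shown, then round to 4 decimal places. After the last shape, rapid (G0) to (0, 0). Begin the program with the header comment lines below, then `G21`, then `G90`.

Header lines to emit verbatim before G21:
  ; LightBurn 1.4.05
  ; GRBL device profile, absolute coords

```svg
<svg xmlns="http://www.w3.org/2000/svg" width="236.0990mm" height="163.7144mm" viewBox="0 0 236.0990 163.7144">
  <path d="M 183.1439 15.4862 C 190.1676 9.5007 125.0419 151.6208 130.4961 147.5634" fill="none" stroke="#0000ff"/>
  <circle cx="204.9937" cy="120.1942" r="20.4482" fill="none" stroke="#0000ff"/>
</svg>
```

; LightBurn 1.4.05
; GRBL device profile, absolute coords
G21
G90
G0 X183.1439 Y148.2282
M3 S232
G01 X179.8420 Y136.4011 F2134
G01 X166.0753 Y103.1542
G01 X148.6947 Y62.6132
G01 X134.5513 Y28.9036
G01 X130.4961 Y16.1510
G0 X225.4419 Y43.5202
M3 S232
G01 X221.5366 Y55.5394 F2134
G01 X211.3125 Y62.9676
G01 X198.6749 Y62.9676
G01 X188.4508 Y55.5394
G01 X184.5455 Y43.5202
G01 X188.4508 Y31.5010
G01 X198.6749 Y24.0728
G01 X211.3125 Y24.0728
G01 X221.5366 Y31.5010
G01 X225.4419 Y43.5202
M5
G0 X0.0000 Y0.0000

Since the viewBox matches the mm dimensions, user units are millimetres directly. The only transform is the Y-flip y_m = 163.7144 − y_svg.

Shape 1 is a cubic bezier drawn with `<path>`. Its stroke #0000ff means engrave at S232, F2134. After flipping Y the toolpath is (183.1439,148.2282) → (179.8420,136.4011) → (166.0753,103.1542) → (148.6947,62.6132) → (134.5513,28.9036) → (130.4961,16.1510).

Shape 2 is a circle drawn with `<circle>`. Its stroke #0000ff means engrave at S232, F2134. After flipping Y the toolpath is (225.4419,43.5202) → (221.5366,55.5394) → (211.3125,62.9676) → (198.6749,62.9676) → (188.4508,55.5394) → (184.5455,43.5202) → (188.4508,31.5010) → (198.6749,24.0728) → (211.3125,24.0728) → (221.5366,31.5010) → (225.4419,43.5202), returning to the start.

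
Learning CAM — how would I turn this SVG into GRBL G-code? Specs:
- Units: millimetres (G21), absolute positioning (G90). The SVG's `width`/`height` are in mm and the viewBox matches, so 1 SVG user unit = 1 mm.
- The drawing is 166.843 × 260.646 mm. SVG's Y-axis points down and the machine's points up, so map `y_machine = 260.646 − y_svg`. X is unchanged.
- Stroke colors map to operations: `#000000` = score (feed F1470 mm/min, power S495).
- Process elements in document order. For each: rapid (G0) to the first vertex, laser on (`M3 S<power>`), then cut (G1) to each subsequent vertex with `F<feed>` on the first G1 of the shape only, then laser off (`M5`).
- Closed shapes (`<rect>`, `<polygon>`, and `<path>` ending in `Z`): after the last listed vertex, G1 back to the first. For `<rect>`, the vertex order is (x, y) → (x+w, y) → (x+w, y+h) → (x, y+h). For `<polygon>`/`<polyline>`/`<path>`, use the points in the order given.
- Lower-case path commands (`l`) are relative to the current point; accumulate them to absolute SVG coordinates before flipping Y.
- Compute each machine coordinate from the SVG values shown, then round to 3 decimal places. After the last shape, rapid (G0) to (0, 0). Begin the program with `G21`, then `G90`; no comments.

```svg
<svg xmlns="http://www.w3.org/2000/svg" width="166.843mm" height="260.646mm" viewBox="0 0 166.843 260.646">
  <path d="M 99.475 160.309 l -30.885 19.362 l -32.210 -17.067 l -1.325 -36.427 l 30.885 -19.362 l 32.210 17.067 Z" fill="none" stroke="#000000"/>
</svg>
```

Since the viewBox matches the mm dimensions, user units are millimetres directly. The only transform is the Y-flip y_m = 260.646 − y_svg.

Shape 1 is a regular polygon drawn with `<path>`. Its stroke #000000 means score at S495, F1470. After flipping Y the toolpath is (99.475,100.337) → (68.590,80.975) → (36.380,98.042) → (35.055,134.469) → (65.940,153.831) → (98.150,136.764) → (99.475,100.337), returning to the start.

G21
G90
G0 X99.475 Y100.337
M3 S495
G1 X68.590 Y80.975 F1470
G1 X36.380 Y98.042
G1 X35.055 Y134.469
G1 X65.940 Y153.831
G1 X98.150 Y136.764
G1 X99.475 Y100.337
M5
G0 X0.000 Y0.000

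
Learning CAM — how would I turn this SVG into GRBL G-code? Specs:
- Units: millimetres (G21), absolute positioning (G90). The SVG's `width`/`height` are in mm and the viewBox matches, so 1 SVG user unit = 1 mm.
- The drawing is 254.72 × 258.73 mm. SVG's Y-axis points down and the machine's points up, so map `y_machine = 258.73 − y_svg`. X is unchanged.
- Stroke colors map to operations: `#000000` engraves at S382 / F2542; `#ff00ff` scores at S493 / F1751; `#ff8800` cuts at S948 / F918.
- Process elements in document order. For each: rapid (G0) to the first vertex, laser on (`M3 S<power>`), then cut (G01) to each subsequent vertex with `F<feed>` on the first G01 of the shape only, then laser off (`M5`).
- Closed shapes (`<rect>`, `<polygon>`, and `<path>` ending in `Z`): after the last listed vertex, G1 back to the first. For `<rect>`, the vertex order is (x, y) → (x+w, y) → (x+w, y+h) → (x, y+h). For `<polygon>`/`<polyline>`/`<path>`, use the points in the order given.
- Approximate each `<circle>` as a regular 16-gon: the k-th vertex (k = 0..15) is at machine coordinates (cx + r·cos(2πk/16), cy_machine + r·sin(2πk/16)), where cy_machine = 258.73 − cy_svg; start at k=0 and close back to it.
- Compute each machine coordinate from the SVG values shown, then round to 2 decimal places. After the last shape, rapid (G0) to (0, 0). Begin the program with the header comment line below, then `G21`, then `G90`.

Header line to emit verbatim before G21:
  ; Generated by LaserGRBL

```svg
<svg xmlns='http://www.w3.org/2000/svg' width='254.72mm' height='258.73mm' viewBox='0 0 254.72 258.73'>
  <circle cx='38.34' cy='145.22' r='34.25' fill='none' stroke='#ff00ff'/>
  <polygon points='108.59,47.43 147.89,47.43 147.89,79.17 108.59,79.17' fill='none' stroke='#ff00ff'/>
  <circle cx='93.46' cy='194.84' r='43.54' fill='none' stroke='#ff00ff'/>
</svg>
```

1 u = 1 mm; y_m = 258.73 − y.

[1] `<circle>` circle, #ff00ff→score S493 F1751: (72.59,113.51) → (69.98,126.62) → (62.56,137.73) → (51.45,145.15) → (38.34,147.76) → (25.23,145.15) → (14.12,137.73) → (6.70,126.62) → (4.09,113.51) → (6.70,100.40) → (14.12,89.29) → (25.23,81.87) → (38.34,79.26) → (51.45,81.87) → (62.56,89.29) → (69.98,100.40) → (72.59,113.51) (closed)

[2] `<polygon>` rectangle, #ff00ff→score S493 F1751: (108.59,211.30) → (147.89,211.30) → (147.89,179.56) → (108.59,179.56) → (108.59,211.30) (closed)

[3] `<circle>` circle, #ff00ff→score S493 F1751: (137.00,63.89) → (133.69,80.55) → (124.25,94.68) → (110.12,104.12) → (93.46,107.43) → (76.80,104.12) → (62.67,94.68) → (53.23,80.55) → (49.92,63.89) → (53.23,47.23) → (62.67,33.10) → (76.80,23.66) → (93.46,20.35) → (110.12,23.66) → (124.25,33.10) → (133.69,47.23) → (137.00,63.89) (closed)

; Generated by LaserGRBL
G21
G90
G0 X72.59 Y113.51
M3 S493
G01 X69.98 Y126.62 F1751
G01 X62.56 Y137.73
G01 X51.45 Y145.15
G01 X38.34 Y147.76
G01 X25.23 Y145.15
G01 X14.12 Y137.73
G01 X6.70 Y126.62
G01 X4.09 Y113.51
G01 X6.70 Y100.40
G01 X14.12 Y89.29
G01 X25.23 Y81.87
G01 X38.34 Y79.26
G01 X51.45 Y81.87
G01 X62.56 Y89.29
G01 X69.98 Y100.40
G01 X72.59 Y113.51
M5
G0 X108.59 Y211.30
M3 S493
G01 X147.89 Y211.30 F1751
G01 X147.89 Y179.56
G01 X108.59 Y179.56
G01 X108.59 Y211.30
M5
G0 X137.00 Y63.89
M3 S493
G01 X133.69 Y80.55 F1751
G01 X124.25 Y94.68
G01 X110.12 Y104.12
G01 X93.46 Y107.43
G01 X76.80 Y104.12
G01 X62.67 Y94.68
G01 X53.23 Y80.55
G01 X49.92 Y63.89
G01 X53.23 Y47.23
G01 X62.67 Y33.10
G01 X76.80 Y23.66
G01 X93.46 Y20.35
G01 X110.12 Y23.66
G01 X124.25 Y33.10
G01 X133.69 Y47.23
G01 X137.00 Y63.89
M5
G0 X0.00 Y0.00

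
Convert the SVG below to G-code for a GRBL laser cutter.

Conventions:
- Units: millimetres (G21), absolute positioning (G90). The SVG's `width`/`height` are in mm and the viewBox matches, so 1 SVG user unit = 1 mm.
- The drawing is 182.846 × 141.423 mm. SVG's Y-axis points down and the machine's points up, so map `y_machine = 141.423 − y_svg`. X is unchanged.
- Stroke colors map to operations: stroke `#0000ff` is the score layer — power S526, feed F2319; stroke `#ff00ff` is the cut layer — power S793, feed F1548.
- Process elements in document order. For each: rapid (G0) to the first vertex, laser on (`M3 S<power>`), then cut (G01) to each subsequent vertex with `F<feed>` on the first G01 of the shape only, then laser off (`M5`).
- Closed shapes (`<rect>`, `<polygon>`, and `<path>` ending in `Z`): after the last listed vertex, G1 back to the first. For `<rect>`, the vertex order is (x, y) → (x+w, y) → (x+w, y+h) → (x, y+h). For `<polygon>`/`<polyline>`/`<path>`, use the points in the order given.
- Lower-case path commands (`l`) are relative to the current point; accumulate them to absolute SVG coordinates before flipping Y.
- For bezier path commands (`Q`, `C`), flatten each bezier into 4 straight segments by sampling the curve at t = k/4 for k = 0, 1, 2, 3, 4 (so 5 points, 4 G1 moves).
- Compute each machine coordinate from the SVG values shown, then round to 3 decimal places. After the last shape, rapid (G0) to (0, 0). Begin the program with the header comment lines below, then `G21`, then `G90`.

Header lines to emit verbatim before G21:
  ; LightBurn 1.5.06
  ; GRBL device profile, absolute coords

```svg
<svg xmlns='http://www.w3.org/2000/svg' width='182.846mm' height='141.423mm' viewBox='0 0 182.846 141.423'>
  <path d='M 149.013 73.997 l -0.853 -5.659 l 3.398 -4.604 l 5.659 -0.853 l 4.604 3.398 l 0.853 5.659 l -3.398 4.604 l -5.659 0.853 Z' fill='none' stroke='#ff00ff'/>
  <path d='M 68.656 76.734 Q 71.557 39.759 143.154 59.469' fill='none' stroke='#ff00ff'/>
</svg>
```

; LightBurn 1.5.06
; GRBL device profile, absolute coords
G21
G90
G0 X149.013 Y67.426
M3 S793
G01 X148.160 Y73.085 F1548
G01 X151.558 Y77.689
G01 X157.217 Y78.542
G01 X161.821 Y75.144
G01 X162.674 Y69.485
G01 X159.276 Y64.881
G01 X153.617 Y64.028
G01 X149.013 Y67.426
M5
G0 X68.656 Y64.689
M3 S793
G01 X74.400 Y79.634 F1548
G01 X88.731 Y87.493
G01 X111.649 Y88.266
G01 X143.154 Y81.954
M5
G0 X0.000 Y0.000

viewBox `0 0 182.846 141.423` with mm width/height → 1 unit = 1 mm. Flip: y_m = 141.423 − y_svg.

**Shape 1** — `<path>` regular polygon, stroke `#ff00ff` → cut (S793, F1548). Machine vertices: (149.013,67.426) → (148.160,73.085) → (151.558,77.689) → (157.217,78.542) → (161.821,75.144) → (162.674,69.485) → (159.276,64.881) → (153.617,64.028) → (149.013,67.426). Closed: final G1 returns to the first vertex.

**Shape 2** — `<path>` quadratic bezier, stroke `#ff00ff` → cut (S793, F1548). Control points (SVG): P0=(68.656,76.734), P1=(71.557,39.759), P2=(143.154,59.469); sampled at t=k/4. Machine vertices: (68.656,64.689) → (74.400,79.634) → (88.731,87.493) → (111.649,88.266) → (143.154,81.954). Open path.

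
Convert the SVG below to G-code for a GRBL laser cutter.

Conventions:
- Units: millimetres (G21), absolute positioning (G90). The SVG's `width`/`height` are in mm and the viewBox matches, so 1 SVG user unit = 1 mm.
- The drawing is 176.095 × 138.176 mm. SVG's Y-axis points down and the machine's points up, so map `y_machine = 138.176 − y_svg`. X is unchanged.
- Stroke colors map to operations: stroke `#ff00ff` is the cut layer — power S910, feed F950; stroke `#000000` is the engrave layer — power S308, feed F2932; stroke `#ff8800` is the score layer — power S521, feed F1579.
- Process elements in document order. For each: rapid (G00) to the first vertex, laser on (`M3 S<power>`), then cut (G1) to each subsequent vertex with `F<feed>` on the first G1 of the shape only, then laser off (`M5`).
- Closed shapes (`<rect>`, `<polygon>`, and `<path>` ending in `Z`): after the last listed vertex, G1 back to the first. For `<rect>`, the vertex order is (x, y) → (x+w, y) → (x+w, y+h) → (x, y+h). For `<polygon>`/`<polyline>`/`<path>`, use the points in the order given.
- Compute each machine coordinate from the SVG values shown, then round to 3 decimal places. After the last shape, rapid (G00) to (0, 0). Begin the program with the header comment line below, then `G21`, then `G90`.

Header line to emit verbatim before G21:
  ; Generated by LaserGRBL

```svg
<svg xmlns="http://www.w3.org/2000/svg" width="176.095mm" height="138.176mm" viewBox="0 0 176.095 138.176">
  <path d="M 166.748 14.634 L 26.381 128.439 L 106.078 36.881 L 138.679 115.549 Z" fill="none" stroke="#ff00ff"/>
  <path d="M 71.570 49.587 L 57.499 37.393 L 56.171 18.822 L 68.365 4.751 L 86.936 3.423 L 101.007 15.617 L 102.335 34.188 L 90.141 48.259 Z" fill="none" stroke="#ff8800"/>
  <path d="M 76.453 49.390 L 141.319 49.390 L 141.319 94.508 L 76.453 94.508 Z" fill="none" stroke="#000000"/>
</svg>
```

1 u = 1 mm; y_m = 138.176 − y.

[1] `<path>` closed polygon, #ff00ff→cut S910 F950: (166.748,123.542) → (26.381,9.737) → (106.078,101.295) → (138.679,22.627) → (166.748,123.542) (closed)

[2] `<path>` regular polygon, #ff8800→score S521 F1579: (71.570,88.589) → (57.499,100.783) → (56.171,119.354) → (68.365,133.425) → (86.936,134.753) → (101.007,122.559) → (102.335,103.988) → (90.141,89.917) → (71.570,88.589) (closed)

[3] `<path>` rectangle, #000000→engrave S308 F2932: (76.453,88.786) → (141.319,88.786) → (141.319,43.668) → (76.453,43.668) → (76.453,88.786) (closed)

; Generated by LaserGRBL
G21
G90
G00 X166.748 Y123.542
M3 S910
G1 X26.381 Y9.737 F950
G1 X106.078 Y101.295
G1 X138.679 Y22.627
G1 X166.748 Y123.542
M5
G00 X71.570 Y88.589
M3 S521
G1 X57.499 Y100.783 F1579
G1 X56.171 Y119.354
G1 X68.365 Y133.425
G1 X86.936 Y134.753
G1 X101.007 Y122.559
G1 X102.335 Y103.988
G1 X90.141 Y89.917
G1 X71.570 Y88.589
M5
G00 X76.453 Y88.786
M3 S308
G1 X141.319 Y88.786 F2932
G1 X141.319 Y43.668
G1 X76.453 Y43.668
G1 X76.453 Y88.786
M5
G00 X0.000 Y0.000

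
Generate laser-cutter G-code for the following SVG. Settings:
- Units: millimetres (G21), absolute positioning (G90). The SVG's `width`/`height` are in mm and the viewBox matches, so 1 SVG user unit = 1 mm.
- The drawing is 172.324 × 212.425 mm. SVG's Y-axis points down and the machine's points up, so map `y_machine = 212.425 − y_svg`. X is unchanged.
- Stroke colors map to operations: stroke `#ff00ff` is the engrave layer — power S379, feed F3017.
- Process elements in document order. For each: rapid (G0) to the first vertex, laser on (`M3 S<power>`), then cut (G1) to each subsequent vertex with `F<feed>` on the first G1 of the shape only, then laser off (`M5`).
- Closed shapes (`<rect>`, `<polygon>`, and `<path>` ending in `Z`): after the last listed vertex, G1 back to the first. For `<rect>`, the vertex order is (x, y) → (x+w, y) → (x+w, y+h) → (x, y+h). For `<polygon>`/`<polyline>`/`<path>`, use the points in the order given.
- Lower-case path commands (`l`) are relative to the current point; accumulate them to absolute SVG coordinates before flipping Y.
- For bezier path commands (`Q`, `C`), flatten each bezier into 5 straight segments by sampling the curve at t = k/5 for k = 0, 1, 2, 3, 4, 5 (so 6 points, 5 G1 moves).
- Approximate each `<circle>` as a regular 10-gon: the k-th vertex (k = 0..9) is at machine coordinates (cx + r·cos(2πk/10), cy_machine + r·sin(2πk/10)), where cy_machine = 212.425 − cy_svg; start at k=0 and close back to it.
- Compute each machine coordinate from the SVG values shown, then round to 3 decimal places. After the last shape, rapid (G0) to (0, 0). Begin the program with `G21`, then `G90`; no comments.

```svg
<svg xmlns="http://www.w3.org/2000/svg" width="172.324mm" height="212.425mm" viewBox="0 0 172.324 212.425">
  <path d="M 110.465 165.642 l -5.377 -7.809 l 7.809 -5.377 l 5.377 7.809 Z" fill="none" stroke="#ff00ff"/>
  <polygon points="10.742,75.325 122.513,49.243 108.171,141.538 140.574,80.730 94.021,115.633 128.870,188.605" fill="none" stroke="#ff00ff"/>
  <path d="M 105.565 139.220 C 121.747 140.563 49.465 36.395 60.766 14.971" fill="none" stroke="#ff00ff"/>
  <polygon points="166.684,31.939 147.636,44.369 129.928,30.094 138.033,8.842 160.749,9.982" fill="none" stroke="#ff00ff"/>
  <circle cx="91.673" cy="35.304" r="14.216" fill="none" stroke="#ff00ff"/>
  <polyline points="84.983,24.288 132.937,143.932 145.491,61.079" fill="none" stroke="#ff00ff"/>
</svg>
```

G21
G90
G0 X110.465 Y46.783
M3 S379
G1 X105.088 Y54.592 F3017
G1 X112.897 Y59.969
G1 X118.274 Y52.160
G1 X110.465 Y46.783
M5
G0 X10.742 Y137.100
M3 S379
G1 X122.513 Y163.182 F3017
G1 X108.171 Y70.887
G1 X140.574 Y131.695
G1 X94.021 Y96.792
G1 X128.870 Y23.820
G1 X10.742 Y137.100
M5
G0 X105.565 Y73.205
M3 S379
G1 X106.035 Y83.554 F3017
G1 X93.532 Y110.190
G1 X76.314 Y144.076
G1 X62.639 Y176.176
G1 X60.766 Y197.454
M5
G0 X166.684 Y180.486
M3 S379
G1 X147.636 Y168.056 F3017
G1 X129.928 Y182.331
G1 X138.033 Y203.583
G1 X160.749 Y202.443
G1 X166.684 Y180.486
M5
G0 X105.889 Y177.121
M3 S379
G1 X103.174 Y185.477 F3017
G1 X96.066 Y190.641
G1 X87.280 Y190.641
G1 X80.172 Y185.477
G1 X77.457 Y177.121
G1 X80.172 Y168.765
G1 X87.280 Y163.601
G1 X96.066 Y163.601
G1 X103.174 Y168.765
G1 X105.889 Y177.121
M5
G0 X84.983 Y188.137
M3 S379
G1 X132.937 Y68.493 F3017
G1 X145.491 Y151.346
M5
G0 X0.000 Y0.000

1 u = 1 mm; y_m = 212.425 − y.

[1] `<path>` regular polygon, #ff00ff→engrave S379 F3017: (110.465,46.783) → (105.088,54.592) → (112.897,59.969) → (118.274,52.160) → (110.465,46.783) (closed)

[2] `<polygon>` closed polygon, #ff00ff→engrave S379 F3017: (10.742,137.100) → (122.513,163.182) → (108.171,70.887) → (140.574,131.695) → (94.021,96.792) → (128.870,23.820) → (10.742,137.100) (closed)

[3] `<path>` cubic bezier, #ff00ff→engrave S379 F3017: (105.565,73.205) → (106.035,83.554) → (93.532,110.190) → (76.314,144.076) → (62.639,176.176) → (60.766,197.454)

[4] `<polygon>` regular polygon, #ff00ff→engrave S379 F3017: (166.684,180.486) → (147.636,168.056) → (129.928,182.331) → (138.033,203.583) → (160.749,202.443) → (166.684,180.486) (closed)

[5] `<circle>` circle, #ff00ff→engrave S379 F3017: (105.889,177.121) → (103.174,185.477) → (96.066,190.641) → (87.280,190.641) → (80.172,185.477) → (77.457,177.121) → (80.172,168.765) → (87.280,163.601) → (96.066,163.601) → (103.174,168.765) → (105.889,177.121) (closed)

[6] `<polyline>` open polyline, #ff00ff→engrave S379 F3017: (84.983,188.137) → (132.937,68.493) → (145.491,151.346)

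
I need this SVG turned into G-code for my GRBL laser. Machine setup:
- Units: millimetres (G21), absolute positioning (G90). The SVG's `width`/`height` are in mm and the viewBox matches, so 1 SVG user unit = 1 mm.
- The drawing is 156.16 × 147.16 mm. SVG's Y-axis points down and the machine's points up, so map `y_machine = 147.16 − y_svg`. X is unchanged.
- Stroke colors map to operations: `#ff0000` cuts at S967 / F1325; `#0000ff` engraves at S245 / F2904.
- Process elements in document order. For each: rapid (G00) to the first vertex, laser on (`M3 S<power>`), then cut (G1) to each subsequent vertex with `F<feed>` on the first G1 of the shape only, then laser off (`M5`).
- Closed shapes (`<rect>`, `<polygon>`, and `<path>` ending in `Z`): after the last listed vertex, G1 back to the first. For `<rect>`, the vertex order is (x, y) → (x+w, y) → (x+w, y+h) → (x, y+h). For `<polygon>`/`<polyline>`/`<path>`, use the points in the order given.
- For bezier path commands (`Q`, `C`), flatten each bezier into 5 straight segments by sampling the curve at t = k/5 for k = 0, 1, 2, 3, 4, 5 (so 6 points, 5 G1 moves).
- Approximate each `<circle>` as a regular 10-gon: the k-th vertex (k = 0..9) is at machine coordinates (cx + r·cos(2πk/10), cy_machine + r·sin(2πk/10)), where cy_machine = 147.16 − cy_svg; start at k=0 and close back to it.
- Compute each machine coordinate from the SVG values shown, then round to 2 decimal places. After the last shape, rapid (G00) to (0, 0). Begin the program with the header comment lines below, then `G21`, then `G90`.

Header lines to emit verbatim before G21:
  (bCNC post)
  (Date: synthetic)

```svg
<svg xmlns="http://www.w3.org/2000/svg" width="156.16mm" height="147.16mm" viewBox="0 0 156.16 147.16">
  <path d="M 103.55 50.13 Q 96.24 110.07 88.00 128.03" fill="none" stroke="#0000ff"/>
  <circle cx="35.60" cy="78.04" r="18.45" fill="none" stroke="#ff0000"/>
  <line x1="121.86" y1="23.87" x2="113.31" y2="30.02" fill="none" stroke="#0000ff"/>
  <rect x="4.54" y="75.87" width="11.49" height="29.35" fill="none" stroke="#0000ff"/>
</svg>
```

(bCNC post)
(Date: synthetic)
G21
G90
G00 X103.55 Y97.03
M3 S245
G1 X100.59 Y74.73 F2904
G1 X97.55 Y55.79
G1 X94.44 Y40.21
G1 X91.26 Y27.99
G1 X88.00 Y19.13
M5
G00 X54.05 Y69.12
M3 S967
G1 X50.53 Y79.96 F1325
G1 X41.30 Y86.67
G1 X29.90 Y86.67
G1 X20.67 Y79.96
G1 X17.15 Y69.12
G1 X20.67 Y58.28
G1 X29.90 Y51.57
G1 X41.30 Y51.57
G1 X50.53 Y58.28
G1 X54.05 Y69.12
M5
G00 X121.86 Y123.29
M3 S245
G1 X113.31 Y117.14 F2904
M5
G00 X4.54 Y71.29
M3 S245
G1 X16.03 Y71.29 F2904
G1 X16.03 Y41.94
G1 X4.54 Y41.94
G1 X4.54 Y71.29
M5
G00 X0.00 Y0.00

1 u = 1 mm; y_m = 147.16 − y.

[1] `<path>` quadratic bezier, #0000ff→engrave S245 F2904: (103.55,97.03) → (100.59,74.73) → (97.55,55.79) → (94.44,40.21) → (91.26,27.99) → (88.00,19.13)

[2] `<circle>` circle, #ff0000→cut S967 F1325: (54.05,69.12) → (50.53,79.96) → (41.30,86.67) → (29.90,86.67) → (20.67,79.96) → (17.15,69.12) → (20.67,58.28) → (29.90,51.57) → (41.30,51.57) → (50.53,58.28) → (54.05,69.12) (closed)

[3] `<line>` line segment, #0000ff→engrave S245 F2904: (121.86,123.29) → (113.31,117.14)

[4] `<rect>` rectangle, #0000ff→engrave S245 F2904: (4.54,71.29) → (16.03,71.29) → (16.03,41.94) → (4.54,41.94) → (4.54,71.29) (closed)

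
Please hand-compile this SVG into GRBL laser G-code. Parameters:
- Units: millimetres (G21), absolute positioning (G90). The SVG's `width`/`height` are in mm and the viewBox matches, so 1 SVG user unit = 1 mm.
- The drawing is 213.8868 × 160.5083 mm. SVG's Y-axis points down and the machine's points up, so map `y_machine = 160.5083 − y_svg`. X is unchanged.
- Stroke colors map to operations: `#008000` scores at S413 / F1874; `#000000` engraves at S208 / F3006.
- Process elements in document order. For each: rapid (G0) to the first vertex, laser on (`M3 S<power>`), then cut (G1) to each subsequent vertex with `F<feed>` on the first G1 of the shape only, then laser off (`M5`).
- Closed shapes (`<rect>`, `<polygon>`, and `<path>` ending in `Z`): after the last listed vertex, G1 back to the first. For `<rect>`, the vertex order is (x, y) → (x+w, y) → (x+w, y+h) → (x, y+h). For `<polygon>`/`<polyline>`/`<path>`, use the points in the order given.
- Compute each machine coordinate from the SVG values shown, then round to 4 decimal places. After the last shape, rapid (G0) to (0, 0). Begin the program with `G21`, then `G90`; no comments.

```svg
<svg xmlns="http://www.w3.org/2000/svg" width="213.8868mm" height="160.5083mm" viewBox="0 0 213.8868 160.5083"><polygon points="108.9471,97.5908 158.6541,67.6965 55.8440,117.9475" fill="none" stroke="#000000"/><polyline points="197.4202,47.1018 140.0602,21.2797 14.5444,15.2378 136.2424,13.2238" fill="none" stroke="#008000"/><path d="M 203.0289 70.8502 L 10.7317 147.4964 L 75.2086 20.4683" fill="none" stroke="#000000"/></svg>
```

Since the viewBox matches the mm dimensions, user units are millimetres directly. The only transform is the Y-flip y_m = 160.5083 − y_svg.

Shape 1 is a closed polygon drawn with `<polygon>`. Its stroke #000000 means engrave at S208, F3006. After flipping Y the toolpath is (108.9471,62.9175) → (158.6541,92.8118) → (55.8440,42.5608) → (108.9471,62.9175), returning to the start.

Shape 2 is a open polyline drawn with `<polyline>`. Its stroke #008000 means score at S413, F1874. After flipping Y the toolpath is (197.4202,113.4065) → (140.0602,139.2286) → (14.5444,145.2705) → (136.2424,147.2845).

Shape 3 is a open polyline drawn with `<path>`. Its stroke #000000 means engrave at S208, F3006. After flipping Y the toolpath is (203.0289,89.6581) → (10.7317,13.0119) → (75.2086,140.0400).

G21
G90
G0 X108.9471 Y62.9175
M3 S208
G1 X158.6541 Y92.8118 F3006
G1 X55.8440 Y42.5608
G1 X108.9471 Y62.9175
M5
G0 X197.4202 Y113.4065
M3 S413
G1 X140.0602 Y139.2286 F1874
G1 X14.5444 Y145.2705
G1 X136.2424 Y147.2845
M5
G0 X203.0289 Y89.6581
M3 S208
G1 X10.7317 Y13.0119 F3006
G1 X75.2086 Y140.0400
M5
G0 X0.0000 Y0.0000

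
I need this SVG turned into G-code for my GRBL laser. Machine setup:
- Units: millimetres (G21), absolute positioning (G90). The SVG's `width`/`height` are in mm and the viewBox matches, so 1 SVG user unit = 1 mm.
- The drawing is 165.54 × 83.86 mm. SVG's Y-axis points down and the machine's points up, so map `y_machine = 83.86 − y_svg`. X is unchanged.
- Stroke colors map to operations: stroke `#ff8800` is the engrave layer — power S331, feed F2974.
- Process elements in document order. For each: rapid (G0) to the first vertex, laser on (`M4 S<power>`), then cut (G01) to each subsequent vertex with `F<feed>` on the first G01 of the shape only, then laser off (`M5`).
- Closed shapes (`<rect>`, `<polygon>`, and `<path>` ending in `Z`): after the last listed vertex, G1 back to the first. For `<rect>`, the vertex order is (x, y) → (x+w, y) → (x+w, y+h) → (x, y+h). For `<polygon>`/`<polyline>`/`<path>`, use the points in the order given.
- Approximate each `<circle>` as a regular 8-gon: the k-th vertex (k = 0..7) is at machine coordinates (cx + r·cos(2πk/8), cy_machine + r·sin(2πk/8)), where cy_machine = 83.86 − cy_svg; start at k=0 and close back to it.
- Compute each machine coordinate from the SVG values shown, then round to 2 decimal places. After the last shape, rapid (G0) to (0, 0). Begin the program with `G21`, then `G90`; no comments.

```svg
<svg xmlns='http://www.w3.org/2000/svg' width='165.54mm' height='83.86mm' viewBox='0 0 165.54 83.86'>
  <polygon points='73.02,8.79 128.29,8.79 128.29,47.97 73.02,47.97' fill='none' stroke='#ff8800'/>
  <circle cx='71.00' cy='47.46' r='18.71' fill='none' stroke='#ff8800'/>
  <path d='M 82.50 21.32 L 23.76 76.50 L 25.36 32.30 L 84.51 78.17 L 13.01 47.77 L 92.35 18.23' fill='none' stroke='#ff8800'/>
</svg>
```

G21
G90
G0 X73.02 Y75.07
M4 S331
G01 X128.29 Y75.07 F2974
G01 X128.29 Y35.89
G01 X73.02 Y35.89
G01 X73.02 Y75.07
M5
G0 X89.71 Y36.40
M4 S331
G01 X84.23 Y49.63 F2974
G01 X71.00 Y55.11
G01 X57.77 Y49.63
G01 X52.29 Y36.40
G01 X57.77 Y23.17
G01 X71.00 Y17.69
G01 X84.23 Y23.17
G01 X89.71 Y36.40
M5
G0 X82.50 Y62.54
M4 S331
G01 X23.76 Y7.36 F2974
G01 X25.36 Y51.56
G01 X84.51 Y5.69
G01 X13.01 Y36.09
G01 X92.35 Y65.63
M5
G0 X0.00 Y0.00

1 u = 1 mm; y_m = 83.86 − y.

[1] `<polygon>` rectangle, #ff8800→engrave S331 F2974: (73.02,75.07) → (128.29,75.07) → (128.29,35.89) → (73.02,35.89) → (73.02,75.07) (closed)

[2] `<circle>` circle, #ff8800→engrave S331 F2974: (89.71,36.40) → (84.23,49.63) → (71.00,55.11) → (57.77,49.63) → (52.29,36.40) → (57.77,23.17) → (71.00,17.69) → (84.23,23.17) → (89.71,36.40) (closed)

[3] `<path>` open polyline, #ff8800→engrave S331 F2974: (82.50,62.54) → (23.76,7.36) → (25.36,51.56) → (84.51,5.69) → (13.01,36.09) → (92.35,65.63)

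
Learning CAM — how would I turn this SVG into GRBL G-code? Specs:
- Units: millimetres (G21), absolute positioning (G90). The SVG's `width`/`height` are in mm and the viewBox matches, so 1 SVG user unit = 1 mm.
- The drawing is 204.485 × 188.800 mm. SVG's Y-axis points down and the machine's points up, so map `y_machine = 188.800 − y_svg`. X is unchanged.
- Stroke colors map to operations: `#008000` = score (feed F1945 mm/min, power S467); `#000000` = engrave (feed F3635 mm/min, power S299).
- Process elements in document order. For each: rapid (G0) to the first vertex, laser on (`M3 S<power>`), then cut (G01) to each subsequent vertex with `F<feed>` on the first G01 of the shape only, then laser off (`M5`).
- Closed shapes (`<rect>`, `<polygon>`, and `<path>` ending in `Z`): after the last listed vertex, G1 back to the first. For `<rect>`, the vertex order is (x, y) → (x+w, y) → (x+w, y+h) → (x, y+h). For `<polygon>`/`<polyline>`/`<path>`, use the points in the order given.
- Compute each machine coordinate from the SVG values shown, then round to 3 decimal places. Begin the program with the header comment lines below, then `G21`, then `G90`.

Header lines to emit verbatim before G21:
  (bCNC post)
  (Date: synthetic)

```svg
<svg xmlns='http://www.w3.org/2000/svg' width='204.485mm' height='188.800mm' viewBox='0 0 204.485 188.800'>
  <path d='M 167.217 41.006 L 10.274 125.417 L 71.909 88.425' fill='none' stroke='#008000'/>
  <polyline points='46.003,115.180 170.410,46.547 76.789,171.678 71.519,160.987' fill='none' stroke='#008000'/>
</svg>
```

(bCNC post)
(Date: synthetic)
G21
G90
G0 X167.217 Y147.794
M3 S467
G01 X10.274 Y63.383 F1945
G01 X71.909 Y100.375
M5
G0 X46.003 Y73.620
M3 S467
G01 X170.410 Y142.253 F1945
G01 X76.789 Y17.122
G01 X71.519 Y27.813
M5

Since the viewBox matches the mm dimensions, user units are millimetres directly. The only transform is the Y-flip y_m = 188.800 − y_svg.

Shape 1 is a open polyline drawn with `<path>`. Its stroke #008000 means score at S467, F1945. After flipping Y the toolpath is (167.217,147.794) → (10.274,63.383) → (71.909,100.375).

Shape 2 is a open polyline drawn with `<polyline>`. Its stroke #008000 means score at S467, F1945. After flipping Y the toolpath is (46.003,73.620) → (170.410,142.253) → (76.789,17.122) → (71.519,27.813).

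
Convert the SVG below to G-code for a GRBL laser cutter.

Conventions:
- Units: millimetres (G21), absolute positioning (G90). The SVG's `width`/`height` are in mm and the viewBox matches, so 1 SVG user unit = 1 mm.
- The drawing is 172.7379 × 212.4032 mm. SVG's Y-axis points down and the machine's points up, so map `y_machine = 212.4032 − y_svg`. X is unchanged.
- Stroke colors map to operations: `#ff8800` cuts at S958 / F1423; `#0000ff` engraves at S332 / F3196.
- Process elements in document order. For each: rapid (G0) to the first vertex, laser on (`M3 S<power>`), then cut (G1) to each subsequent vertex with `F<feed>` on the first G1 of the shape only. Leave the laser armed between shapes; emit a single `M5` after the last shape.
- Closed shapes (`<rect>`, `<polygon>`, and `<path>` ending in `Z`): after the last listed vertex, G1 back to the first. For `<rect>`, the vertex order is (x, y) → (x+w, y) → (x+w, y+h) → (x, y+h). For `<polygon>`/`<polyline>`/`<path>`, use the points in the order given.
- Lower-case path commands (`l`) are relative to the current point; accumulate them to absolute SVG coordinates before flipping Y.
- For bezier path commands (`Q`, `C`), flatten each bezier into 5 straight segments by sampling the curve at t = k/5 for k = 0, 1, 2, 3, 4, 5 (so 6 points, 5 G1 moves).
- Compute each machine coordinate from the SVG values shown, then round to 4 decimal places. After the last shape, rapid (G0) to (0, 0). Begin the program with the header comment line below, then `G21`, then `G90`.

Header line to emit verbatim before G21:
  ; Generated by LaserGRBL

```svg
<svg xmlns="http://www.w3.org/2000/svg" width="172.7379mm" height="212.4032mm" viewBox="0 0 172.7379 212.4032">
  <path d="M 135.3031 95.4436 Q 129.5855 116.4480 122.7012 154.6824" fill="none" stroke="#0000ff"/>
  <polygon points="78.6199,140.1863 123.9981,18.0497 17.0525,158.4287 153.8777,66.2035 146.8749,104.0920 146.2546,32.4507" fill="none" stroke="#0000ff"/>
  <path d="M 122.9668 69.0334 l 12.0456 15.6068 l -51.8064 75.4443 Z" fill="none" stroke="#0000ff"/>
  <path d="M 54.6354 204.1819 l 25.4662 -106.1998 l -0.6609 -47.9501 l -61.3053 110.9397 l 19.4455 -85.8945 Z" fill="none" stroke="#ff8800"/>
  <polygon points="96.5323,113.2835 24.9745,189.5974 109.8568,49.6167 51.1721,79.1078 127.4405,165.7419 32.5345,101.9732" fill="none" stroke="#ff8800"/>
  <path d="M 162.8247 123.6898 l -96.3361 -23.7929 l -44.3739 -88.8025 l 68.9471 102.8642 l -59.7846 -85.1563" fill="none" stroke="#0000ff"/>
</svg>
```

; Generated by LaserGRBL
G21
G90
G0 X135.3031 Y116.9596
M3 S332
G1 X132.9694 Y107.8686 F3196
G1 X130.5423 Y97.3993
G1 X128.0220 Y85.5515
G1 X125.4083 Y72.3254
G1 X122.7012 Y57.7208
G0 X78.6199 Y72.2169
M3 S332
G1 X123.9981 Y194.3535 F3196
G1 X17.0525 Y53.9745
G1 X153.8777 Y146.1997
G1 X146.8749 Y108.3112
G1 X146.2546 Y179.9525
G1 X78.6199 Y72.2169
G0 X122.9668 Y143.3698
M3 S332
G1 X135.0124 Y127.7630 F3196
G1 X83.2060 Y52.3187
G1 X122.9668 Y143.3698
G0 X54.6354 Y8.2213
M3 S958
G1 X80.1016 Y114.4211 F1423
G1 X79.4407 Y162.3712
G1 X18.1354 Y51.4315
G1 X37.5809 Y137.3260
G1 X54.6354 Y8.2213
G0 X96.5323 Y99.1197
M3 S958
G1 X24.9745 Y22.8058 F1423
G1 X109.8568 Y162.7865
G1 X51.1721 Y133.2954
G1 X127.4405 Y46.6613
G1 X32.5345 Y110.4300
G1 X96.5323 Y99.1197
G0 X162.8247 Y88.7134
M3 S332
G1 X66.4886 Y112.5063 F3196
G1 X22.1147 Y201.3088
G1 X91.0618 Y98.4446
G1 X31.2772 Y183.6009
M5
G0 X0.0000 Y0.0000

1 u = 1 mm; y_m = 212.4032 − y.

[1] `<path>` quadratic bezier, #0000ff→engrave S332 F3196: (135.3031,116.9596) → (132.9694,107.8686) → (130.5423,97.3993) → (128.0220,85.5515) → (125.4083,72.3254) → (122.7012,57.7208)

[2] `<polygon>` closed polygon, #0000ff→engrave S332 F3196: (78.6199,72.2169) → (123.9981,194.3535) → (17.0525,53.9745) → (153.8777,146.1997) → (146.8749,108.3112) → (146.2546,179.9525) → (78.6199,72.2169) (closed)

[3] `<path>` closed polygon, #0000ff→engrave S332 F3196: (122.9668,143.3698) → (135.0124,127.7630) → (83.2060,52.3187) → (122.9668,143.3698) (closed)

[4] `<path>` closed polygon, #ff8800→cut S958 F1423: (54.6354,8.2213) → (80.1016,114.4211) → (79.4407,162.3712) → (18.1354,51.4315) → (37.5809,137.3260) → (54.6354,8.2213) (closed)

[5] `<polygon>` closed polygon, #ff8800→cut S958 F1423: (96.5323,99.1197) → (24.9745,22.8058) → (109.8568,162.7865) → (51.1721,133.2954) → (127.4405,46.6613) → (32.5345,110.4300) → (96.5323,99.1197) (closed)

[6] `<path>` open polyline, #0000ff→engrave S332 F3196: (162.8247,88.7134) → (66.4886,112.5063) → (22.1147,201.3088) → (91.0618,98.4446) → (31.2772,183.6009)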